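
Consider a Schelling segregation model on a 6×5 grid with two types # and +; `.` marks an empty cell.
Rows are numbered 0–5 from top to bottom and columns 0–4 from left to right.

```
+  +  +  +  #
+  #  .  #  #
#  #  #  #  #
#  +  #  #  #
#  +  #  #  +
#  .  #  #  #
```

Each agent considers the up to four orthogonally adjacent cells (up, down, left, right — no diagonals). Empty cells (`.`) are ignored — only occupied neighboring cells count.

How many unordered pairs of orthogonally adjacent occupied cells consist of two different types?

13

Scan each occupied cell's neighbors to the right and below so each pair is counted once.
From row 0: 3 unlike of 8 pairs (running 3/8).
From row 1: 2 unlike of 6 pairs (running 5/14).
From row 2: 1 unlike of 9 pairs (running 6/23).
From row 3: 3 unlike of 9 pairs (running 9/32).
From row 4: 4 unlike of 8 pairs (running 13/40).
From row 5: 0 unlike of 2 pairs (running 13/42).
Total adjacent occupied pairs: 42; unlike-type pairs: 13.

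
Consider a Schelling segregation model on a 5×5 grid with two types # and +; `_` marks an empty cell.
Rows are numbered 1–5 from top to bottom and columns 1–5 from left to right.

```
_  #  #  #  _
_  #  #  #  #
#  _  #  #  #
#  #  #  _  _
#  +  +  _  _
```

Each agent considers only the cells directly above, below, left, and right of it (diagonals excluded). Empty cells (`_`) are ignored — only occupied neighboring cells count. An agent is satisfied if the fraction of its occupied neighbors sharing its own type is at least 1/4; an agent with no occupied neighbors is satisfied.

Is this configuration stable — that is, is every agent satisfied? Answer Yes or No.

Yes

Row 1: (1,2)# 2/2 ok · (1,3)# 3/3 ok · (1,4)# 2/2 ok
Row 2: (2,2)# 2/2 ok · (2,3)# 4/4 ok · (2,4)# 4/4 ok · (2,5)# 2/2 ok
Row 3: (3,1)# 1/1 ok · (3,3)# 3/3 ok · (3,4)# 3/3 ok · (3,5)# 2/2 ok
Row 4: (4,1)# 3/3 ok · (4,2)# 2/3 ok · (4,3)# 2/3 ok
Row 5: (5,1)# 1/2 ok · (5,2)+ 1/3 ok · (5,3)+ 1/2 ok
All meet the threshold, so the configuration is stable.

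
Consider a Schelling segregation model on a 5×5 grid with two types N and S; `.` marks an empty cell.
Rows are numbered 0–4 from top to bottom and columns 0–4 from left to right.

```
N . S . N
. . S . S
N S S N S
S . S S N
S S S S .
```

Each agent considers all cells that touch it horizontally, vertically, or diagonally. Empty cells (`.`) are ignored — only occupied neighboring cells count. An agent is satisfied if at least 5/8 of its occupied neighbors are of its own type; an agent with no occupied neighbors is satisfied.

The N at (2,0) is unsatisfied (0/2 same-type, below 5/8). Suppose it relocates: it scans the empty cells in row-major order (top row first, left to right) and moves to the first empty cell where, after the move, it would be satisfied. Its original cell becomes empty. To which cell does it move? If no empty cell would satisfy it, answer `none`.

none

Vacating (2,0). Empty cells in order:
  (0,1): 1/3 same-type → still unsatisfied.
  (0,3): 1/4 same-type → still unsatisfied.
  (1,0): 1/2 same-type → still unsatisfied.
  (1,1): 1/5 same-type → still unsatisfied.
  (1,3): 2/7 same-type → still unsatisfied.
  (3,1): 0/7 same-type → still unsatisfied.
  (4,4): 1/3 same-type → still unsatisfied.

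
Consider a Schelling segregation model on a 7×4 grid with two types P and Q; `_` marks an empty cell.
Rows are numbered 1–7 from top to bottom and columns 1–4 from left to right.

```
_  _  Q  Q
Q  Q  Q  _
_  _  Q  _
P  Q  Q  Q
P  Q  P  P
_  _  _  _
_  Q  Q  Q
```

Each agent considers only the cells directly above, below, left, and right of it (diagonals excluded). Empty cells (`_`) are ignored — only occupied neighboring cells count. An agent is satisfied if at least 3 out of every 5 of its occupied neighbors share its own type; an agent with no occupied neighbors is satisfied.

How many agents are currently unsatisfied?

Row 1: (1,3)Q 2/2 ok · (1,4)Q 1/1 ok
Row 2: (2,1)Q 1/1 ok · (2,2)Q 2/2 ok · (2,3)Q 3/3 ok
Row 3: (3,3)Q 2/2 ok
Row 4: (4,1)P 1/2 unhappy · (4,2)Q 2/3 ok · (4,3)Q 3/4 ok · (4,4)Q 1/2 unhappy
Row 5: (5,1)P 1/2 unhappy · (5,2)Q 1/3 unhappy · (5,3)P 1/3 unhappy · (5,4)P 1/2 unhappy
Row 7: (7,2)Q 1/1 ok · (7,3)Q 2/2 ok · (7,4)Q 1/1 ok
Unsatisfied: (4,1), (4,4), (5,1), (5,2), (5,3), (5,4) — 6 in total.

6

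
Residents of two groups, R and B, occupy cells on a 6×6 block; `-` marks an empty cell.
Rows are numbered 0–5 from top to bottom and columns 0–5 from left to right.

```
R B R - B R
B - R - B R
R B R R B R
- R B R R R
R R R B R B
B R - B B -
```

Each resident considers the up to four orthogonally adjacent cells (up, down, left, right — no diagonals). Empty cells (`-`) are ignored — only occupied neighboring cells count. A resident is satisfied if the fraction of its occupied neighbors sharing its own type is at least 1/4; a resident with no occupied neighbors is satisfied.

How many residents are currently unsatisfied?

8

(0,0)R 0/2 unhappy
(0,1)B 0/2 unhappy
(0,2)R 1/2 ok
(0,4)B 1/2 ok
(0,5)R 1/2 ok
(1,0)B 0/2 unhappy
(1,2)R 2/2 ok
(1,4)B 2/3 ok
(1,5)R 2/3 ok
(2,0)R 0/2 unhappy
(2,1)B 0/3 unhappy
(2,2)R 2/4 ok
(2,3)R 2/3 ok
(2,4)B 1/4 ok
(2,5)R 2/3 ok
(3,1)R 1/3 ok
(3,2)B 0/4 unhappy
(3,3)R 2/4 ok
(3,4)R 3/4 ok
(3,5)R 2/3 ok
(4,0)R 1/2 ok
(4,1)R 4/4 ok
(4,2)R 1/3 ok
(4,3)B 1/4 ok
(4,4)R 1/4 ok
(4,5)B 0/2 unhappy
(5,0)B 0/2 unhappy
(5,1)R 1/2 ok
(5,3)B 2/2 ok
(5,4)B 1/2 ok
Unsatisfied: (0,0), (0,1), (1,0), (2,0), (2,1), (3,2), (4,5), (5,0) — 8 in total.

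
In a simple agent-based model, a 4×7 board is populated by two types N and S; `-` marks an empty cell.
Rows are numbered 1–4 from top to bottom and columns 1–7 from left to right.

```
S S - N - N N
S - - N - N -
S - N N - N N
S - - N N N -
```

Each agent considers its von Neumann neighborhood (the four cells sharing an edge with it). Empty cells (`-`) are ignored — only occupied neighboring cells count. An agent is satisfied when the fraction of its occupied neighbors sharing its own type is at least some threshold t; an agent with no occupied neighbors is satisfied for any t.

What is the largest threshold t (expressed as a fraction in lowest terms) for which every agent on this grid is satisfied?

(1,1)S 2/2
(1,2)S 1/1
(1,4)N 1/1
(1,6)N 2/2
(1,7)N 1/1
(2,1)S 2/2
(2,4)N 2/2
(2,6)N 2/2
(3,1)S 2/2
(3,3)N 1/1
(3,4)N 3/3
(3,6)N 3/3
(3,7)N 1/1
(4,1)S 1/1
(4,4)N 2/2
(4,5)N 2/2
(4,6)N 2/2
The smallest same-type fraction is 2/2 at (1,1), which reduces to 1/1. Any threshold above that leaves this agent unsatisfied.

1/1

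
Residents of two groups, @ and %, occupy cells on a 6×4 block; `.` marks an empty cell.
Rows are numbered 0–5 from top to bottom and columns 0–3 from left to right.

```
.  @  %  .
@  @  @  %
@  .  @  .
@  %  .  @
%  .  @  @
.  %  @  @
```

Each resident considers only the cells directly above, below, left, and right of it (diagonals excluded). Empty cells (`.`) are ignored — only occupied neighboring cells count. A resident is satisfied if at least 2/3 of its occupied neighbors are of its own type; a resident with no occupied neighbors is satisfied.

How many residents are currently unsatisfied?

(0,1)@ 1/2 unhappy
(0,2)% 0/2 unhappy
(1,0)@ 2/2 ok
(1,1)@ 3/3 ok
(1,2)@ 2/4 unhappy
(1,3)% 0/1 unhappy
(2,0)@ 2/2 ok
(2,2)@ 1/1 ok
(3,0)@ 1/3 unhappy
(3,1)% 0/1 unhappy
(3,3)@ 1/1 ok
(4,0)% 0/1 unhappy
(4,2)@ 2/2 ok
(4,3)@ 3/3 ok
(5,1)% 0/1 unhappy
(5,2)@ 2/3 ok
(5,3)@ 2/2 ok
Unsatisfied: (0,1), (0,2), (1,2), (1,3), (3,0), (3,1), (4,0), (5,1) — 8 in total.

8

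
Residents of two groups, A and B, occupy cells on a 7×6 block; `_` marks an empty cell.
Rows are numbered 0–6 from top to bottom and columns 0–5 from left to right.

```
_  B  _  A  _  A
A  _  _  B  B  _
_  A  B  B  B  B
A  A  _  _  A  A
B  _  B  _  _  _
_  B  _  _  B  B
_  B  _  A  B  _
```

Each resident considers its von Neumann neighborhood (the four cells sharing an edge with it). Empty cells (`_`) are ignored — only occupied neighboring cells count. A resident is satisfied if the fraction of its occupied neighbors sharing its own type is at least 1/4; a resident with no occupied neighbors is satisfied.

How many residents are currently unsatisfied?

3

Row 0: (0,1)B 0/0 ✓ · (0,3)A 0/1 ✗ · (0,5)A 0/0 ✓
Row 1: (1,0)A 0/0 ✓ · (1,3)B 2/3 ✓ · (1,4)B 2/2 ✓
Row 2: (2,1)A 1/2 ✓ · (2,2)B 1/2 ✓ · (2,3)B 3/3 ✓ · (2,4)B 3/4 ✓ · (2,5)B 1/2 ✓
Row 3: (3,0)A 1/2 ✓ · (3,1)A 2/2 ✓ · (3,4)A 1/2 ✓ · (3,5)A 1/2 ✓
Row 4: (4,0)B 0/1 ✗ · (4,2)B 0/0 ✓
Row 5: (5,1)B 1/1 ✓ · (5,4)B 2/2 ✓ · (5,5)B 1/1 ✓
Row 6: (6,1)B 1/1 ✓ · (6,3)A 0/1 ✗ · (6,4)B 1/2 ✓
Unsatisfied: (0,3), (4,0), (6,3) — 3 in total.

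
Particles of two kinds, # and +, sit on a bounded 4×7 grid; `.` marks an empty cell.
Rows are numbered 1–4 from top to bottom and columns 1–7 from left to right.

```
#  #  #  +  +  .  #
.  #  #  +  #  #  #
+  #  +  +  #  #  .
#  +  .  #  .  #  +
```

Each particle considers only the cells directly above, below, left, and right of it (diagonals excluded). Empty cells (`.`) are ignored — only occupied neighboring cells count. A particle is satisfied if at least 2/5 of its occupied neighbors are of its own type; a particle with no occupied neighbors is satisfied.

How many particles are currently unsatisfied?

(1,1)# 1/1 satisfied
(1,2)# 3/3 satisfied
(1,3)# 2/3 satisfied
(1,4)+ 2/3 satisfied
(1,5)+ 1/2 satisfied
(1,7)# 1/1 satisfied
(2,2)# 3/3 satisfied
(2,3)# 2/4 satisfied
(2,4)+ 2/4 satisfied
(2,5)# 2/4 satisfied
(2,6)# 3/3 satisfied
(2,7)# 2/2 satisfied
(3,1)+ 0/2 not
(3,2)# 1/4 not
(3,3)+ 1/3 not
(3,4)+ 2/4 satisfied
(3,5)# 2/3 satisfied
(3,6)# 3/3 satisfied
(4,1)# 0/2 not
(4,2)+ 0/2 not
(4,4)# 0/1 not
(4,6)# 1/2 satisfied
(4,7)+ 0/1 not
Unsatisfied: (3,1), (3,2), (3,3), (4,1), (4,2), (4,4), (4,7) — 7 in total.

7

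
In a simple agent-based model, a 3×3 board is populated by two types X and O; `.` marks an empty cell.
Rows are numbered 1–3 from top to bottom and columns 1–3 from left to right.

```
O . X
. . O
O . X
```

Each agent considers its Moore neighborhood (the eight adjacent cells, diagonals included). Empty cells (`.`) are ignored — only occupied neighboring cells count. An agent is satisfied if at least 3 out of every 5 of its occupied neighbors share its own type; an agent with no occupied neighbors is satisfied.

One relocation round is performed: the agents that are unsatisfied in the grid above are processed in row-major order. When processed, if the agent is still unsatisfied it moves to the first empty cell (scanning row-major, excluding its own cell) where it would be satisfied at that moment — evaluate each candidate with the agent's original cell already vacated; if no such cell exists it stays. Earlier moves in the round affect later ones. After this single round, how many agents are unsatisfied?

Initially unsatisfied (in order): (1,3), (2,3), (3,3).
  (1,3): no empty cell satisfies it; stays.
  (2,3) → (2,1).
  (3,3): now satisfied by earlier moves; stays.
Resulting grid:
O . X
O . .
O . X
All satisfied now.

0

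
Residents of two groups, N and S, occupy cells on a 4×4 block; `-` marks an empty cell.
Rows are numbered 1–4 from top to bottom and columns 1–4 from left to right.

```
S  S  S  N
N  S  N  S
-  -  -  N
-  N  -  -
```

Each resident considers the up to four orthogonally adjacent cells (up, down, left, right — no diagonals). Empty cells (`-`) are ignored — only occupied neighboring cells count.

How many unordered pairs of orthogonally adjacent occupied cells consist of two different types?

8

Scan each occupied cell's neighbors to the right and below so each pair is counted once.
Row 1: S(1,1)–S(1,2)= S(1,1)–N(2,1)≠ S(1,2)–S(1,3)= S(1,2)–S(2,2)= S(1,3)–N(1,4)≠ S(1,3)–N(2,3)≠ N(1,4)–S(2,4)≠  → 4/7 unlike.
Row 2: N(2,1)–S(2,2)≠ S(2,2)–N(2,3)≠ N(2,3)–S(2,4)≠ S(2,4)–N(3,4)≠  → 4/4 unlike.
Total adjacent occupied pairs: 11; unlike-type pairs: 8.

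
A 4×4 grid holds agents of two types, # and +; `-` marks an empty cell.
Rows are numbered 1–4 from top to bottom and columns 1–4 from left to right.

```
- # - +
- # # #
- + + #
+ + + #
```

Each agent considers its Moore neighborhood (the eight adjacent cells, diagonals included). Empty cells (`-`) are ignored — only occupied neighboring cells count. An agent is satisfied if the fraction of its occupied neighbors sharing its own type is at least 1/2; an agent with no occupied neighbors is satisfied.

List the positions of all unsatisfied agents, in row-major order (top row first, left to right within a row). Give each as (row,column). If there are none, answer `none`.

Row 1: (1,2)# 2/2 satisfied · (1,4)+ 0/2 not
Row 2: (2,2)# 2/4 satisfied · (2,3)# 4/7 satisfied · (2,4)# 2/4 satisfied
Row 3: (3,2)+ 4/6 satisfied · (3,3)+ 3/8 not · (3,4)# 3/5 satisfied
Row 4: (4,1)+ 2/2 satisfied · (4,2)+ 4/4 satisfied · (4,3)+ 3/5 satisfied · (4,4)# 1/3 not

(1,4), (3,3), (4,4)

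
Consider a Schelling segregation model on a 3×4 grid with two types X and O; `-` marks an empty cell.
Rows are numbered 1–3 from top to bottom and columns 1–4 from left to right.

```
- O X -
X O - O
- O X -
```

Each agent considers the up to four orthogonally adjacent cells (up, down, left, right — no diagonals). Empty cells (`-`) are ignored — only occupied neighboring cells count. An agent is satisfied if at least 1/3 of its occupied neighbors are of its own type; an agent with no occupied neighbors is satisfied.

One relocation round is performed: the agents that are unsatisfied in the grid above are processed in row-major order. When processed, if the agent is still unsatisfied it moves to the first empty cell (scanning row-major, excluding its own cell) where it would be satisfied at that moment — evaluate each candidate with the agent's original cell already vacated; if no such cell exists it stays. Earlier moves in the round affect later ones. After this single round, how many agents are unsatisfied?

0

Initially unsatisfied (in order): (1,3), (2,1), (3,3).
  (1,3) → (1,1).
  (2,1): now satisfied by earlier moves; stays.
  (3,3) → (3,1).
Resulting grid:
X O - -
X O - O
X O - -
All satisfied now.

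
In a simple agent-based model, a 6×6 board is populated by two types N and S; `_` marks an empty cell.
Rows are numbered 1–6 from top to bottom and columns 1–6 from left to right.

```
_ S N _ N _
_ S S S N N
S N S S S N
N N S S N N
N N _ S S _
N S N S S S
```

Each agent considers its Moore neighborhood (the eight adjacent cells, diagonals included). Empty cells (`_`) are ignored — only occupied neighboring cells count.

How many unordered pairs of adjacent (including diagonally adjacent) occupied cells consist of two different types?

Scan each occupied cell's neighbors to the right and below (and the two forward diagonals) so each pair is counted once.
Row 1: S(1,2)–N(1,3)≠ S(1,2)–S(2,2)= S(1,2)–S(2,3)= N(1,3)–S(2,3)≠ N(1,3)–S(2,4)≠ N(1,3)–S(2,2)≠ N(1,5)–N(2,5)= N(1,5)–N(2,6)= N(1,5)–S(2,4)≠  → 5/9 unlike.
Row 2: S(2,2)–S(2,3)= S(2,2)–N(3,2)≠ S(2,2)–S(3,3)= S(2,2)–S(3,1)= S(2,3)–S(2,4)= S(2,3)–S(3,3)= S(2,3)–S(3,4)= S(2,3)–N(3,2)≠ S(2,4)–N(2,5)≠ S(2,4)–S(3,4)= S(2,4)–S(3,5)= S(2,4)–S(3,3)= N(2,5)–N(2,6)= N(2,5)–S(3,5)≠ N(2,5)–N(3,6)= N(2,5)–S(3,4)≠ N(2,6)–N(3,6)= N(2,6)–S(3,5)≠  → 6/18 unlike.
Row 3: S(3,1)–N(3,2)≠ S(3,1)–N(4,1)≠ S(3,1)–N(4,2)≠ N(3,2)–S(3,3)≠ N(3,2)–N(4,2)= N(3,2)–S(4,3)≠ N(3,2)–N(4,1)= S(3,3)–S(3,4)= S(3,3)–S(4,3)= S(3,3)–S(4,4)= S(3,3)–N(4,2)≠ S(3,4)–S(3,5)= S(3,4)–S(4,4)= S(3,4)–N(4,5)≠ S(3,4)–S(4,3)= S(3,5)–N(3,6)≠ S(3,5)–N(4,5)≠ S(3,5)–N(4,6)≠ S(3,5)–S(4,4)= N(3,6)–N(4,6)= N(3,6)–N(4,5)=  → 10/21 unlike.
Row 4: N(4,1)–N(4,2)= N(4,1)–N(5,1)= N(4,1)–N(5,2)= N(4,2)–S(4,3)≠ N(4,2)–N(5,2)= N(4,2)–N(5,1)= S(4,3)–S(4,4)= S(4,3)–S(5,4)= S(4,3)–N(5,2)≠ S(4,4)–N(4,5)≠ S(4,4)–S(5,4)= S(4,4)–S(5,5)= N(4,5)–N(4,6)= N(4,5)–S(5,5)≠ N(4,5)–S(5,4)≠ N(4,6)–S(5,5)≠  → 6/16 unlike.
Row 5: N(5,1)–N(5,2)= N(5,1)–N(6,1)= N(5,1)–S(6,2)≠ N(5,2)–S(6,2)≠ N(5,2)–N(6,3)= N(5,2)–N(6,1)= S(5,4)–S(5,5)= S(5,4)–S(6,4)= S(5,4)–S(6,5)= S(5,4)–N(6,3)≠ S(5,5)–S(6,5)= S(5,5)–S(6,6)= S(5,5)–S(6,4)=  → 3/13 unlike.
Row 6: N(6,1)–S(6,2)≠ S(6,2)–N(6,3)≠ N(6,3)–S(6,4)≠ S(6,4)–S(6,5)= S(6,5)–S(6,6)=  → 3/5 unlike.
Total adjacent occupied pairs: 82; unlike-type pairs: 33.

33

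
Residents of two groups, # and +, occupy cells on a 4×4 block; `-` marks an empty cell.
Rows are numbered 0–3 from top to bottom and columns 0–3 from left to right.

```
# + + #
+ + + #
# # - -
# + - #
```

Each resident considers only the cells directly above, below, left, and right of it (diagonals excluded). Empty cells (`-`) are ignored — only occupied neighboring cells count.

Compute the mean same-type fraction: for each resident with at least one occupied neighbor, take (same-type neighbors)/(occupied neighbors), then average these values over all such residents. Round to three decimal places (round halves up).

Row 0: (0,0)# 0/2 · (0,1)+ 2/3 · (0,2)+ 2/3 · (0,3)# 1/2
Row 1: (1,0)+ 1/3 · (1,1)+ 3/4 · (1,2)+ 2/3 · (1,3)# 1/2
Row 2: (2,0)# 2/3 · (2,1)# 1/3
Row 3: (3,0)# 1/2 · (3,1)+ 0/2 · (3,3)# — no occupied neighbors
Sum over 12 residents: 0/2 + 2/3 + 2/3 + 1/2 + 1/3 + 3/4 + 2/3 + 1/2 + 2/3 + 1/3 + 1/2 + 0/2 = 67/12; mean = 67/12 ÷ 12 = 67/144 = 0.465277… → 0.465.

0.465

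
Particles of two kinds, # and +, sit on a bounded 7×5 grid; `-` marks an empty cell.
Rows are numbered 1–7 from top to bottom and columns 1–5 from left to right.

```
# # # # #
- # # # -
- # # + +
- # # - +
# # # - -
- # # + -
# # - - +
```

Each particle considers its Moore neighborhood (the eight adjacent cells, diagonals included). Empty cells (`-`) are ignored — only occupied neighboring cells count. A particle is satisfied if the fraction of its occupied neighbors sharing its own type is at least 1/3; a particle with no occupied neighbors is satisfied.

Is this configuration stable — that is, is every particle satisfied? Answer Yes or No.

Row 1: (1,1)# 2/2 ✓ · (1,2)# 4/4 ✓ · (1,3)# 5/5 ✓ · (1,4)# 4/4 ✓ · (1,5)# 2/2 ✓
Row 2: (2,2)# 6/6 ✓ · (2,3)# 7/8 ✓ · (2,4)# 5/7 ✓
Row 3: (3,2)# 5/5 ✓ · (3,3)# 6/7 ✓ · (3,4)+ 2/6 ✓ · (3,5)+ 2/3 ✓
Row 4: (4,2)# 6/6 ✓ · (4,3)# 5/6 ✓ · (4,5)+ 2/2 ✓
Row 5: (5,1)# 3/3 ✓ · (5,2)# 6/6 ✓ · (5,3)# 5/6 ✓
Row 6: (6,2)# 6/6 ✓ · (6,3)# 4/5 ✓ · (6,4)+ 1/3 ✓
Row 7: (7,1)# 2/2 ✓ · (7,2)# 3/3 ✓ · (7,5)+ 1/1 ✓
All meet the threshold, so the configuration is stable.

Yes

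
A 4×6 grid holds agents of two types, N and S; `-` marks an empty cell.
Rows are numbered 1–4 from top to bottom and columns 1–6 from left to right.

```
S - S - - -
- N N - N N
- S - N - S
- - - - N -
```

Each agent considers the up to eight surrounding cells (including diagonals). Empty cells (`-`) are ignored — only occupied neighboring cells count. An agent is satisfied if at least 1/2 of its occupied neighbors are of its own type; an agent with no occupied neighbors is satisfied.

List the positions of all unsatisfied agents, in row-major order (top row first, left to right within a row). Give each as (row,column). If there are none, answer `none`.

(1,1), (1,3), (2,2), (3,2), (3,6)

Row 1: (1,1)S 0/1 unhappy · (1,3)S 0/2 unhappy
Row 2: (2,2)N 1/4 unhappy · (2,3)N 2/4 ok · (2,5)N 2/3 ok · (2,6)N 1/2 ok
Row 3: (3,2)S 0/2 unhappy · (3,4)N 3/3 ok · (3,6)S 0/3 unhappy
Row 4: (4,5)N 1/2 ok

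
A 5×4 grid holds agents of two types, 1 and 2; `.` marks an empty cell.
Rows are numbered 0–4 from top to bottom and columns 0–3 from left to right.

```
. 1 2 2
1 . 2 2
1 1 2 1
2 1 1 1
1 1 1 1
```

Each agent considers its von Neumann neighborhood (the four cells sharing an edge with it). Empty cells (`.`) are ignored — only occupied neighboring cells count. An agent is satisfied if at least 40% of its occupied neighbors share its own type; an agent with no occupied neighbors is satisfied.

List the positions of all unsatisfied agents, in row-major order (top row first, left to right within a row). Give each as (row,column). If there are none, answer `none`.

Row 0: (0,1)1 0/1 unhappy · (0,2)2 2/3 ok · (0,3)2 2/2 ok
Row 1: (1,0)1 1/1 ok · (1,2)2 3/3 ok · (1,3)2 2/3 ok
Row 2: (2,0)1 2/3 ok · (2,1)1 2/3 ok · (2,2)2 1/4 unhappy · (2,3)1 1/3 unhappy
Row 3: (3,0)2 0/3 unhappy · (3,1)1 3/4 ok · (3,2)1 3/4 ok · (3,3)1 3/3 ok
Row 4: (4,0)1 1/2 ok · (4,1)1 3/3 ok · (4,2)1 3/3 ok · (4,3)1 2/2 ok

(0,1), (2,2), (2,3), (3,0)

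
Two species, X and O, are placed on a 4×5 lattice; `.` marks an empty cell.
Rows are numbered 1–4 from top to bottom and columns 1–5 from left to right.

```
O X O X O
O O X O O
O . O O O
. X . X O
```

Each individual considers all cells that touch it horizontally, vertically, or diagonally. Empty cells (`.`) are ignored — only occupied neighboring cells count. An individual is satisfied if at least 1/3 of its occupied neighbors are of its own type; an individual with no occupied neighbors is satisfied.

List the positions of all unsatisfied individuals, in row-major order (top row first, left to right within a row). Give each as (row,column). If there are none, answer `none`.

Row 1: (1,1)O 2/3 ✓ · (1,2)X 1/5 ✗ · (1,3)O 2/5 ✓ · (1,4)X 1/5 ✗ · (1,5)O 2/3 ✓
Row 2: (2,1)O 3/4 ✓ · (2,2)O 5/7 ✓ · (2,3)X 2/7 ✗ · (2,4)O 6/8 ✓ · (2,5)O 4/5 ✓
Row 3: (3,1)O 2/3 ✓ · (3,3)O 3/6 ✓ · (3,4)O 5/7 ✓ · (3,5)O 4/5 ✓
Row 4: (4,2)X 0/2 ✗ · (4,4)X 0/4 ✗ · (4,5)O 2/3 ✓

(1,2), (1,4), (2,3), (4,2), (4,4)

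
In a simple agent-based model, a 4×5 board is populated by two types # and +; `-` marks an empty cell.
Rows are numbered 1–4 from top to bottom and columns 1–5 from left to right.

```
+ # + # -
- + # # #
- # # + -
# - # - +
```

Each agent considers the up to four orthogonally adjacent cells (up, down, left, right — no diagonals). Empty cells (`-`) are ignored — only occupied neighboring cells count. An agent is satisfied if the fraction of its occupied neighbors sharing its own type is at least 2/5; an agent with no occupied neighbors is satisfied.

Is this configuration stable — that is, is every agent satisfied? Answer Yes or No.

(1,1)+ 0/1 not
(1,2)# 0/3 not
(1,3)+ 0/3 not
(1,4)# 1/2 satisfied
(2,2)+ 0/3 not
(2,3)# 2/4 satisfied
(2,4)# 3/4 satisfied
(2,5)# 1/1 satisfied
(3,2)# 1/2 satisfied
(3,3)# 3/4 satisfied
(3,4)+ 0/2 not
(4,1)# 0/0 satisfied
(4,3)# 1/1 satisfied
(4,5)+ 0/0 satisfied
For instance (1,1) has only 0/1 same-type neighbors, below 2/5.

No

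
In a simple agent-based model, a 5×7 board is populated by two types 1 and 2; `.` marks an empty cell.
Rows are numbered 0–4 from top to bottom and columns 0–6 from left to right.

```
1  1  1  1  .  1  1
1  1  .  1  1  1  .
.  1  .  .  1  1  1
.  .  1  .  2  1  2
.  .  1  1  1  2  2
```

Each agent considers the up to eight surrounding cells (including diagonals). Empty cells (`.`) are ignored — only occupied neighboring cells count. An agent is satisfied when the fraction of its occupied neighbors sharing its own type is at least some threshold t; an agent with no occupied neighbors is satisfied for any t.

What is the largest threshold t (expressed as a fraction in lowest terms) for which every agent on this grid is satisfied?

Row 0: (0,0)1 3/3 · (0,1)1 4/4 · (0,2)1 4/4 · (0,3)1 3/3 · (0,5)1 3/3 · (0,6)1 2/2
Row 1: (1,0)1 4/4 · (1,1)1 5/5 · (1,3)1 4/4 · (1,4)1 6/6 · (1,5)1 6/6
Row 2: (2,1)1 3/3 · (2,4)1 5/6 · (2,5)1 5/7 · (2,6)1 3/4
Row 3: (3,2)1 3/3 · (3,4)2 1/6 · (3,5)1 4/8 · (3,6)2 2/5
Row 4: (4,2)1 2/2 · (4,3)1 3/4 · (4,4)1 2/4 · (4,5)2 3/5 · (4,6)2 2/3
The smallest same-type fraction is 1/6 at (3,4), which reduces to 1/6. Any threshold above that leaves this agent unsatisfied.

1/6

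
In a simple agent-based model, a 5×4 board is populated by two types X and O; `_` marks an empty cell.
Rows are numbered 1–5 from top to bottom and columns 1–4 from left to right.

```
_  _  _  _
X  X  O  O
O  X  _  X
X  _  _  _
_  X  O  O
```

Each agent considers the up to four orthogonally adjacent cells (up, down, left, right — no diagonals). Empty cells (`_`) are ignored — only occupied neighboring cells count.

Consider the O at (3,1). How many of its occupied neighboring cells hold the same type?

0

Occupied neighbors of (3,1): (2,1)=X, (4,1)=X, (3,2)=X.
Same type (O): 0 of 3.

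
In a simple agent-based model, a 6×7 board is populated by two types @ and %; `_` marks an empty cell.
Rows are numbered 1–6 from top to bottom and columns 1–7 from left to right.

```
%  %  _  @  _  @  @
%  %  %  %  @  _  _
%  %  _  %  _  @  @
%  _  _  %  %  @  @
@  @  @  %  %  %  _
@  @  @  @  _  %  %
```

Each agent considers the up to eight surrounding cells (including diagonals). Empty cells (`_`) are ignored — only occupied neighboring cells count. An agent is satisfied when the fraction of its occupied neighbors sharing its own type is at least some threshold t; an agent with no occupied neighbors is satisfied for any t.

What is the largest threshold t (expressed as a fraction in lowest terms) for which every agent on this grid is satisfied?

1/3

(1,1)% 3/3
(1,2)% 4/4
(1,4)@ 1/3
(1,6)@ 2/2
(1,7)@ 1/1
(2,1)% 5/5
(2,2)% 6/6
(2,3)% 5/6
(2,4)% 2/4
(2,5)@ 3/5
(3,1)% 4/4
(3,2)% 5/5
(3,4)% 4/5
(3,6)@ 4/5
(3,7)@ 3/3
(4,1)% 2/4
(4,4)% 4/5
(4,5)% 5/7
(4,6)@ 3/6
(4,7)@ 3/4
(5,1)@ 3/4
(5,2)@ 5/6
(5,3)@ 4/6
(5,4)% 3/6
(5,5)% 5/7
(5,6)% 4/6
(6,1)@ 3/3
(6,2)@ 5/5
(6,3)@ 4/5
(6,4)@ 2/4
(6,6)% 3/3
(6,7)% 2/2
The smallest same-type fraction is 1/3 at (1,4), which reduces to 1/3. Any threshold above that leaves this agent unsatisfied.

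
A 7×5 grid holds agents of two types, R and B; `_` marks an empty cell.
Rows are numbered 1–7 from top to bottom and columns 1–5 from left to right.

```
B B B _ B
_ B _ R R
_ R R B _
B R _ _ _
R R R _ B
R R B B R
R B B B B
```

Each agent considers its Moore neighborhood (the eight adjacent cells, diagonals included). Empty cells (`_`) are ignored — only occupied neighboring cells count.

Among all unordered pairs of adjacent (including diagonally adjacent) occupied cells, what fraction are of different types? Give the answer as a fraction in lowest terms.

12/29

Scan each occupied cell's neighbors to the right and below (and the two forward diagonals) so each pair is counted once.
From row 1: 3 unlike of 8 pairs (running 3/8).
From row 2: 4 unlike of 6 pairs (running 7/14).
From row 3: 2 unlike of 5 pairs (running 9/19).
From row 4: 3 unlike of 6 pairs (running 12/25).
From row 5: 4 unlike of 12 pairs (running 16/37).
From row 6: 7 unlike of 17 pairs (running 23/54).
From row 7: 1 unlike of 4 pairs (running 24/58).
Total adjacent occupied pairs: 58; unlike-type pairs: 24.
24/58 reduces to 12/29.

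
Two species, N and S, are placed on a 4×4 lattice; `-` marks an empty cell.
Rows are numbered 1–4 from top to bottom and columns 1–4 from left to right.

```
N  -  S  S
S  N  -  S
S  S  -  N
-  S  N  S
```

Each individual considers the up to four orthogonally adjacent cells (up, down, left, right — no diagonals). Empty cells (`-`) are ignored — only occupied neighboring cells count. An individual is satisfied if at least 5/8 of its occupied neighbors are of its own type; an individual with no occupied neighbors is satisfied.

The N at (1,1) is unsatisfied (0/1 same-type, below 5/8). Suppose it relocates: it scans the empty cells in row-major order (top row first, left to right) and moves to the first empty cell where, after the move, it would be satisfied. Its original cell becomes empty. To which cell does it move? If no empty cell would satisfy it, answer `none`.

(3,3)

Vacating (1,1). Empty cells in order:
  (1,2): 1/2 same-type → still unsatisfied.
  (2,3): 1/3 same-type → still unsatisfied.
  (3,3): 2/3 same-type → satisfied — stop here.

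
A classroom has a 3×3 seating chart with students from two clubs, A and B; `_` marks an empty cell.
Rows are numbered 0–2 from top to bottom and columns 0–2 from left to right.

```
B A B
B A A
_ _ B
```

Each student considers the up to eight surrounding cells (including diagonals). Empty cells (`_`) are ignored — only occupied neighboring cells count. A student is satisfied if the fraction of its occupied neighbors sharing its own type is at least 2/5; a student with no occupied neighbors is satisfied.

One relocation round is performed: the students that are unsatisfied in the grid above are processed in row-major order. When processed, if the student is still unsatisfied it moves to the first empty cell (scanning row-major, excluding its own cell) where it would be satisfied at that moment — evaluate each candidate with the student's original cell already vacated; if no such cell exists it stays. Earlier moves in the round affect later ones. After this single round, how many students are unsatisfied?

Initially unsatisfied (in order): (0,0), (0,2), (1,0), (1,1), (2,2).
  (0,0) → (2,0).
  (0,2) → (2,1).
  (1,0): now satisfied by earlier moves; stays.
  (1,1) → (0,0).
  (2,2): now satisfied by earlier moves; stays.
Resulting grid:
A A _
B _ A
B B B
Unsatisfied now: (1,2).

1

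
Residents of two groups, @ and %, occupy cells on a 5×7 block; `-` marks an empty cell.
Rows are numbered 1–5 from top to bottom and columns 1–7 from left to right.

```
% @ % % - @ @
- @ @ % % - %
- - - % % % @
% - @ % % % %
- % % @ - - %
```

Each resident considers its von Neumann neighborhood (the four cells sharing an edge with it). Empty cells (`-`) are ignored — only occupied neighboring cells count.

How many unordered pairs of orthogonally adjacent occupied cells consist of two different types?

Scan each occupied cell's neighbors to the right and below so each pair is counted once.
From row 1: 4 unlike of 8 pairs (running 4/8).
From row 2: 2 unlike of 6 pairs (running 6/14).
From row 3: 2 unlike of 7 pairs (running 8/21).
From row 4: 3 unlike of 7 pairs (running 11/28).
From row 5: 1 unlike of 2 pairs (running 12/30).
Total adjacent occupied pairs: 30; unlike-type pairs: 12.

12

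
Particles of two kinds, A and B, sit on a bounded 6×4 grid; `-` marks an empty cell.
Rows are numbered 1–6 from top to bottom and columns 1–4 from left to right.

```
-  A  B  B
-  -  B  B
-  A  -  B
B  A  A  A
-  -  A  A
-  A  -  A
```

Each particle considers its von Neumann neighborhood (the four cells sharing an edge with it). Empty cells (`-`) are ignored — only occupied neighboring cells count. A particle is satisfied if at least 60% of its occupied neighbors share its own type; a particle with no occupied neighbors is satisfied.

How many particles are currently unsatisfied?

(1,2)A 0/1 not
(1,3)B 2/3 satisfied
(1,4)B 2/2 satisfied
(2,3)B 2/2 satisfied
(2,4)B 3/3 satisfied
(3,2)A 1/1 satisfied
(3,4)B 1/2 not
(4,1)B 0/1 not
(4,2)A 2/3 satisfied
(4,3)A 3/3 satisfied
(4,4)A 2/3 satisfied
(5,3)A 2/2 satisfied
(5,4)A 3/3 satisfied
(6,2)A 0/0 satisfied
(6,4)A 1/1 satisfied
Unsatisfied: (1,2), (3,4), (4,1) — 3 in total.

3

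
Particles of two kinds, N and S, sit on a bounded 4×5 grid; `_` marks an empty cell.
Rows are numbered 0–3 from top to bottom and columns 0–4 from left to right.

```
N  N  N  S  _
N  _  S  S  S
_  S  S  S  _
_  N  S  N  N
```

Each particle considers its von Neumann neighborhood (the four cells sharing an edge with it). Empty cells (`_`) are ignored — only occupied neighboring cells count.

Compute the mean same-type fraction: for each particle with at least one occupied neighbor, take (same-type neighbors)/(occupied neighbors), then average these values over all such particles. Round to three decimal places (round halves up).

Row 0: (0,0)N 2/2 · (0,1)N 2/2 · (0,2)N 1/3 · (0,3)S 1/2
Row 1: (1,0)N 1/1 · (1,2)S 2/3 · (1,3)S 4/4 · (1,4)S 1/1
Row 2: (2,1)S 1/2 · (2,2)S 4/4 · (2,3)S 2/3
Row 3: (3,1)N 0/2 · (3,2)S 1/3 · (3,3)N 1/3 · (3,4)N 1/1
Sum over 15 particles: 2/2 + 2/2 + 1/3 + 1/2 + 1/1 + 2/3 + 4/4 + 1/1 + 1/2 + 4/4 + 2/3 + 0/2 + 1/3 + 1/3 + 1/1 = 31/3; mean = 31/3 ÷ 15 = 31/45 = 0.688888… → 0.689.

0.689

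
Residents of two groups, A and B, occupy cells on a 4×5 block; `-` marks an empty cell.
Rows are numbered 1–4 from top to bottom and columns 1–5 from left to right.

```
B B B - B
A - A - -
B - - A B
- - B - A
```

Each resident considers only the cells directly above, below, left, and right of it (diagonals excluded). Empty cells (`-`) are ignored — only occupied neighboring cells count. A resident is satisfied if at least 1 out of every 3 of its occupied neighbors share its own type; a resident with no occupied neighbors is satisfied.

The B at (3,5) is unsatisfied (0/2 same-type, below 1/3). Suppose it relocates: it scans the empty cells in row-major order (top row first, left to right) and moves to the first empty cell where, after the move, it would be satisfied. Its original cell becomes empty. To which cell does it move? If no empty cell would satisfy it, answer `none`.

(1,4)

Vacating (3,5). Empty cells in order:
  (1,4): 2/2 same-type → satisfied — stop here.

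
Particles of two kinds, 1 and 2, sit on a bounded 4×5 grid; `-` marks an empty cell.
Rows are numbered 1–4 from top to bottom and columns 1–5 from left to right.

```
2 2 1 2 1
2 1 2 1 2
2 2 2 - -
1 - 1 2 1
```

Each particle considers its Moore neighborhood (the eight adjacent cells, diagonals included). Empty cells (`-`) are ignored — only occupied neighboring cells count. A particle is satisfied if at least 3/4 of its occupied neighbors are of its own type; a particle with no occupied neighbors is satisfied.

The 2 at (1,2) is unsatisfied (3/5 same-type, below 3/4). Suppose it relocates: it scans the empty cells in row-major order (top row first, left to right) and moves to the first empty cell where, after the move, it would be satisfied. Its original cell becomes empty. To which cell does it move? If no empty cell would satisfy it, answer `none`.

Vacating (1,2). Empty cells in order:
  (3,4): 4/7 same-type → still unsatisfied.
  (3,5): 2/4 same-type → still unsatisfied.
  (4,2): 3/5 same-type → still unsatisfied.

none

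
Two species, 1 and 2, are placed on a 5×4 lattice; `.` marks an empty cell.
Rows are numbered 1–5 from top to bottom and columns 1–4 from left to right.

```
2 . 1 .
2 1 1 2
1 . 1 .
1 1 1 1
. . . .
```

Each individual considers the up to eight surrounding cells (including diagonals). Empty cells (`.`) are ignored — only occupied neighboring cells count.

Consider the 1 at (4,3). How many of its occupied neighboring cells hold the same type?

Occupied neighbors of (4,3): (3,3)=1, (4,2)=1, (4,4)=1.
Same type (1): 3 of 3.

3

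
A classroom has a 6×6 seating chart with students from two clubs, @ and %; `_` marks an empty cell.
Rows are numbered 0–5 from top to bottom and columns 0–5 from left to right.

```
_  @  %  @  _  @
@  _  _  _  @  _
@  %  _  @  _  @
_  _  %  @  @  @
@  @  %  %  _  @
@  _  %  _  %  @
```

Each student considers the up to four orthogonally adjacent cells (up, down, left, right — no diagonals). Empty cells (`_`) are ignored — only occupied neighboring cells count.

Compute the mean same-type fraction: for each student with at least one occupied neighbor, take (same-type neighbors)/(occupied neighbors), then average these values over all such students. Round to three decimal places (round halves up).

Row 0: (0,1)@ 0/1 · (0,2)% 0/2 · (0,3)@ 0/1 · (0,5)@ — no occupied neighbors
Row 1: (1,0)@ 1/1 · (1,4)@ — no occupied neighbors
Row 2: (2,0)@ 1/2 · (2,1)% 0/1 · (2,3)@ 1/1 · (2,5)@ 1/1
Row 3: (3,2)% 1/2 · (3,3)@ 2/4 · (3,4)@ 2/2 · (3,5)@ 3/3
Row 4: (4,0)@ 2/2 · (4,1)@ 1/2 · (4,2)% 3/4 · (4,3)% 1/2 · (4,5)@ 2/2
Row 5: (5,0)@ 1/1 · (5,2)% 1/1 · (5,4)% 0/1 · (5,5)@ 1/2
Sum over 21 students: 0/1 + 0/2 + 0/1 + 1/1 + 1/2 + 0/1 + 1/1 + 1/1 + 1/2 + 2/4 + 2/2 + 3/3 + 2/2 + 1/2 + 3/4 + 1/2 + 2/2 + 1/1 + 1/1 + 0/1 + 1/2 = 51/4; mean = 51/4 ÷ 21 = 17/28 = 0.607142… → 0.607.

0.607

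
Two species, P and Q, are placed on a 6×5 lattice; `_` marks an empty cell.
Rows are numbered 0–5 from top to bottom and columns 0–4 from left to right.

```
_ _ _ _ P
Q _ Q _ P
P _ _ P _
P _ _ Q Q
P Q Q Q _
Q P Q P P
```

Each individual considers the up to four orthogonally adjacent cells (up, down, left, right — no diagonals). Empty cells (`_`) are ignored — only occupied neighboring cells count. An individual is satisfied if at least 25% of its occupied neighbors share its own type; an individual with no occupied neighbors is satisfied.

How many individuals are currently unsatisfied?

(0,4)P 1/1 ✓
(1,0)Q 0/1 ✗
(1,2)Q 0/0 ✓
(1,4)P 1/1 ✓
(2,0)P 1/2 ✓
(2,3)P 0/1 ✗
(3,0)P 2/2 ✓
(3,3)Q 2/3 ✓
(3,4)Q 1/1 ✓
(4,0)P 1/3 ✓
(4,1)Q 1/3 ✓
(4,2)Q 3/3 ✓
(4,3)Q 2/3 ✓
(5,0)Q 0/2 ✗
(5,1)P 0/3 ✗
(5,2)Q 1/3 ✓
(5,3)P 1/3 ✓
(5,4)P 1/1 ✓
Unsatisfied: (1,0), (2,3), (5,0), (5,1) — 4 in total.

4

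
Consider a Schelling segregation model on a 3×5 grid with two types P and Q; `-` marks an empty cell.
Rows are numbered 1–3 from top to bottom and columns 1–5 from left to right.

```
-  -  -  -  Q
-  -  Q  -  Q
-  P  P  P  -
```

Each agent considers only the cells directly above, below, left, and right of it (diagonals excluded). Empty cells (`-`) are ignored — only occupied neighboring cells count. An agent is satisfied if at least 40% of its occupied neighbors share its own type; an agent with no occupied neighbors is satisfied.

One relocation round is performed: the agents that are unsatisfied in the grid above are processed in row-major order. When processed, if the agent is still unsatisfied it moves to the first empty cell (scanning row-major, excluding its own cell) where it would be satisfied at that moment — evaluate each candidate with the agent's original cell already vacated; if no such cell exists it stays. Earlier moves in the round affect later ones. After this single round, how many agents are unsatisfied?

0

Initially unsatisfied (in order): (2,3).
  (2,3) → (1,1).
Resulting grid:
Q - - - Q
- - - - Q
- P P P -
All satisfied now.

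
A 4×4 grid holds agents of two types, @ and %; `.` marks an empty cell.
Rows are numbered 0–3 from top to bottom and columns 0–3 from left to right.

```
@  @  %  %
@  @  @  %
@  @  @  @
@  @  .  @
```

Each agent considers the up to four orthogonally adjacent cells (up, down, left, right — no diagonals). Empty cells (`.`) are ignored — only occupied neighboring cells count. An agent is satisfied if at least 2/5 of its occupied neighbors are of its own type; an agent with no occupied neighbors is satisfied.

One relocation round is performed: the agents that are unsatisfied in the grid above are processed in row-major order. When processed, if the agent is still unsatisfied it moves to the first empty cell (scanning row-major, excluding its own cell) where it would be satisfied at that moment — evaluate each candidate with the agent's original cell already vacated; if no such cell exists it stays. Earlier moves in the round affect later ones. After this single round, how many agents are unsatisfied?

2

Initially unsatisfied (in order): (0,2), (1,3).
  (0,2): no empty cell satisfies it; stays.
  (1,3): no empty cell satisfies it; stays.
Resulting grid:
@ @ % %
@ @ @ %
@ @ @ @
@ @ . @
Unsatisfied now: (0,2), (1,3).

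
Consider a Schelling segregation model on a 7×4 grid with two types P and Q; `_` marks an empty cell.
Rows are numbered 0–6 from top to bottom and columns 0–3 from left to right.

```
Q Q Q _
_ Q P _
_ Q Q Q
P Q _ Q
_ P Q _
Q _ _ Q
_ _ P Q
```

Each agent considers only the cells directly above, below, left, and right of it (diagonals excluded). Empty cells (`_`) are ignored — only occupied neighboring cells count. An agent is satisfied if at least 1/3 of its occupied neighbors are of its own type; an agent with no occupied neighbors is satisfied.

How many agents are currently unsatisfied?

(0,0)Q 1/1 satisfied
(0,1)Q 3/3 satisfied
(0,2)Q 1/2 satisfied
(1,1)Q 2/3 satisfied
(1,2)P 0/3 not
(2,1)Q 3/3 satisfied
(2,2)Q 2/3 satisfied
(2,3)Q 2/2 satisfied
(3,0)P 0/1 not
(3,1)Q 1/3 satisfied
(3,3)Q 1/1 satisfied
(4,1)P 0/2 not
(4,2)Q 0/1 not
(5,0)Q 0/0 satisfied
(5,3)Q 1/1 satisfied
(6,2)P 0/1 not
(6,3)Q 1/2 satisfied
Unsatisfied: (1,2), (3,0), (4,1), (4,2), (6,2) — 5 in total.

5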